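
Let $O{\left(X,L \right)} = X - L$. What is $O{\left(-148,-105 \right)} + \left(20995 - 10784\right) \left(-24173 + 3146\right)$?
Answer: $-214706740$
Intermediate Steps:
$O{\left(-148,-105 \right)} + \left(20995 - 10784\right) \left(-24173 + 3146\right) = \left(-148 - -105\right) + \left(20995 - 10784\right) \left(-24173 + 3146\right) = \left(-148 + 105\right) + 10211 \left(-21027\right) = -43 - 214706697 = -214706740$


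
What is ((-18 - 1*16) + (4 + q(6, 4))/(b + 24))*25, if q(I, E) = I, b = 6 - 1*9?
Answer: -17600/21 ≈ -838.10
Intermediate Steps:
b = -3 (b = 6 - 9 = -3)
((-18 - 1*16) + (4 + q(6, 4))/(b + 24))*25 = ((-18 - 1*16) + (4 + 6)/(-3 + 24))*25 = ((-18 - 16) + 10/21)*25 = (-34 + 10*(1/21))*25 = (-34 + 10/21)*25 = -704/21*25 = -17600/21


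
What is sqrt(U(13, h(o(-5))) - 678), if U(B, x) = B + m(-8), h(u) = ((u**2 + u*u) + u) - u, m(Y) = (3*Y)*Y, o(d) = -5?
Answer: I*sqrt(473) ≈ 21.749*I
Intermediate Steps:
m(Y) = 3*Y**2
h(u) = 2*u**2 (h(u) = ((u**2 + u**2) + u) - u = (2*u**2 + u) - u = (u + 2*u**2) - u = 2*u**2)
U(B, x) = 192 + B (U(B, x) = B + 3*(-8)**2 = B + 3*64 = B + 192 = 192 + B)
sqrt(U(13, h(o(-5))) - 678) = sqrt((192 + 13) - 678) = sqrt(205 - 678) = sqrt(-473) = I*sqrt(473)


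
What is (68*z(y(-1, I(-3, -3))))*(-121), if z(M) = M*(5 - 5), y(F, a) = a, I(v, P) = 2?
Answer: 0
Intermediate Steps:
z(M) = 0 (z(M) = M*0 = 0)
(68*z(y(-1, I(-3, -3))))*(-121) = (68*0)*(-121) = 0*(-121) = 0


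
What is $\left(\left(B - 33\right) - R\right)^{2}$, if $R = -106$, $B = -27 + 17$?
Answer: $3969$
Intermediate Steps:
$B = -10$
$\left(\left(B - 33\right) - R\right)^{2} = \left(\left(-10 - 33\right) - -106\right)^{2} = \left(\left(-10 - 33\right) + 106\right)^{2} = \left(-43 + 106\right)^{2} = 63^{2} = 3969$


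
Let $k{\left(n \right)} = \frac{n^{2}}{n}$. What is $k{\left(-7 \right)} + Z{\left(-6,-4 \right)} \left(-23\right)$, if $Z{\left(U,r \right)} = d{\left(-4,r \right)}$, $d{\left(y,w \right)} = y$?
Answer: $85$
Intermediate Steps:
$Z{\left(U,r \right)} = -4$
$k{\left(n \right)} = n$
$k{\left(-7 \right)} + Z{\left(-6,-4 \right)} \left(-23\right) = -7 - -92 = -7 + 92 = 85$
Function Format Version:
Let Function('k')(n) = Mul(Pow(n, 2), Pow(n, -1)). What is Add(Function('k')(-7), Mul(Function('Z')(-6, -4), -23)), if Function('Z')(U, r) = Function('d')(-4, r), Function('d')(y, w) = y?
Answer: 85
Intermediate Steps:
Function('Z')(U, r) = -4
Function('k')(n) = n
Add(Function('k')(-7), Mul(Function('Z')(-6, -4), -23)) = Add(-7, Mul(-4, -23)) = Add(-7, 92) = 85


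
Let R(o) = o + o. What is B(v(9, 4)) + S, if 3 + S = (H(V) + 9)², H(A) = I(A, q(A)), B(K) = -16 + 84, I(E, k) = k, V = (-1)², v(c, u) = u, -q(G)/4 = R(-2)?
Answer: 690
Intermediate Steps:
R(o) = 2*o
q(G) = 16 (q(G) = -8*(-2) = -4*(-4) = 16)
V = 1
B(K) = 68
H(A) = 16
S = 622 (S = -3 + (16 + 9)² = -3 + 25² = -3 + 625 = 622)
B(v(9, 4)) + S = 68 + 622 = 690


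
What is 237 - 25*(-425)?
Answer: 10862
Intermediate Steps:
237 - 25*(-425) = 237 + 10625 = 10862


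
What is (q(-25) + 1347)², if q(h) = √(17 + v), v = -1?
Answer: 1825201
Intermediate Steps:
q(h) = 4 (q(h) = √(17 - 1) = √16 = 4)
(q(-25) + 1347)² = (4 + 1347)² = 1351² = 1825201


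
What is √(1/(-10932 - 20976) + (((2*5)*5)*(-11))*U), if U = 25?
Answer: I*√3499789102977/15954 ≈ 117.26*I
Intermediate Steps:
√(1/(-10932 - 20976) + (((2*5)*5)*(-11))*U) = √(1/(-10932 - 20976) + (((2*5)*5)*(-11))*25) = √(1/(-31908) + ((10*5)*(-11))*25) = √(-1/31908 + (50*(-11))*25) = √(-1/31908 - 550*25) = √(-1/31908 - 13750) = √(-438735001/31908) = I*√3499789102977/15954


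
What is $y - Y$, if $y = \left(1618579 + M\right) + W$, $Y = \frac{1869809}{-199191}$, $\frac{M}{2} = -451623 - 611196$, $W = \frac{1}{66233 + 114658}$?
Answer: $- \frac{6089980084213223}{12010619727} \approx -5.0705 \cdot 10^{5}$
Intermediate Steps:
$W = \frac{1}{180891} \approx 5.5282 \cdot 10^{-6}$
$M = -2125638$ ($M = 2 \left(-451623 - 611196\right) = 2 \left(-1062819\right) = -2125638$)
$Y = - \frac{1869809}{199191}$ ($Y = 1869809 \left(- \frac{1}{199191}\right) = - \frac{1869809}{199191} \approx -9.387$)
$y = - \frac{91722409568}{180891}$ ($y = \left(1618579 - 2125638\right) + \frac{1}{180891} = -507059 + \frac{1}{180891} = - \frac{91722409568}{180891} \approx -5.0706 \cdot 10^{5}$)
$y - Y = - \frac{91722409568}{180891} - - \frac{1869809}{199191} = - \frac{91722409568}{180891} + \frac{1869809}{199191} = - \frac{6089980084213223}{12010619727}$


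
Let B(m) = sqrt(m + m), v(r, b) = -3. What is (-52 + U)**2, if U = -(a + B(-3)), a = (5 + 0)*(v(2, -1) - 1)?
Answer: (32 + I*sqrt(6))**2 ≈ 1018.0 + 156.77*I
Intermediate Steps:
a = -20 (a = (5 + 0)*(-3 - 1) = 5*(-4) = -20)
B(m) = sqrt(2)*sqrt(m) (B(m) = sqrt(2*m) = sqrt(2)*sqrt(m))
U = 20 - I*sqrt(6) (U = -(-20 + sqrt(2)*sqrt(-3)) = -(-20 + sqrt(2)*(I*sqrt(3))) = -(-20 + I*sqrt(6)) = 20 - I*sqrt(6) ≈ 20.0 - 2.4495*I)
(-52 + U)**2 = (-52 + (20 - I*sqrt(6)))**2 = (-32 - I*sqrt(6))**2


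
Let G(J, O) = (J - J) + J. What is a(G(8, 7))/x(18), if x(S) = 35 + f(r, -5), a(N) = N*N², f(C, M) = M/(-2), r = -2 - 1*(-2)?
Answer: 1024/75 ≈ 13.653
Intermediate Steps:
r = 0 (r = -2 + 2 = 0)
f(C, M) = -M/2 (f(C, M) = M*(-½) = -M/2)
G(J, O) = J (G(J, O) = 0 + J = J)
a(N) = N³
x(S) = 75/2 (x(S) = 35 - ½*(-5) = 35 + 5/2 = 75/2)
a(G(8, 7))/x(18) = 8³/(75/2) = 512*(2/75) = 1024/75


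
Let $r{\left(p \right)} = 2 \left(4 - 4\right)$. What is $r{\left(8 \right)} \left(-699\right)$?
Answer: $0$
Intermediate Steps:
$r{\left(p \right)} = 0$ ($r{\left(p \right)} = 2 \cdot 0 = 0$)
$r{\left(8 \right)} \left(-699\right) = 0 \left(-699\right) = 0$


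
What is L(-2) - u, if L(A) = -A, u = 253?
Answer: -251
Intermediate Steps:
L(-2) - u = -1*(-2) - 1*253 = 2 - 253 = -251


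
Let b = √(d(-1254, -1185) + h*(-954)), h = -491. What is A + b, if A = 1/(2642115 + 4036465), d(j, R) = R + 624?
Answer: 1/6678580 + √467853 ≈ 684.00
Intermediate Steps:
d(j, R) = 624 + R
A = 1/6678580 ≈ 1.4973e-7
b = √467853 (b = √((624 - 1185) - 491*(-954)) = √(-561 + 468414) = √467853 ≈ 684.00)
A + b = 1/6678580 + √467853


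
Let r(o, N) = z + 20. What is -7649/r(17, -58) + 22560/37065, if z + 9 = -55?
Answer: 18966855/108724 ≈ 174.45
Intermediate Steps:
z = -64 (z = -9 - 55 = -64)
r(o, N) = -44 (r(o, N) = -64 + 20 = -44)
-7649/r(17, -58) + 22560/37065 = -7649/(-44) + 22560/37065 = -7649*(-1/44) + 22560*(1/37065) = 7649/44 + 1504/2471 = 18966855/108724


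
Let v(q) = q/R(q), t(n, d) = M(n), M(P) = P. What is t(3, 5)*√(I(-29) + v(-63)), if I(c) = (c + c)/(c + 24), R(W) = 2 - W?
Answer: 3*√44915/65 ≈ 9.7815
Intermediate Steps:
t(n, d) = n
v(q) = q/(2 - q)
I(c) = 2*c/(24 + c) (I(c) = (2*c)/(24 + c) = 2*c/(24 + c))
t(3, 5)*√(I(-29) + v(-63)) = 3*√(2*(-29)/(24 - 29) - 1*(-63)/(-2 - 63)) = 3*√(2*(-29)/(-5) - 1*(-63)/(-65)) = 3*√(2*(-29)*(-⅕) - 1*(-63)*(-1/65)) = 3*√(58/5 - 63/65) = 3*√(691/65) = 3*(√44915/65) = 3*√44915/65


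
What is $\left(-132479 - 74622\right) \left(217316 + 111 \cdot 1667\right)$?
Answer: $-83327708653$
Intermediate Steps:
$\left(-132479 - 74622\right) \left(217316 + 111 \cdot 1667\right) = - 207101 \left(217316 + 185037\right) = \left(-207101\right) 402353 = -83327708653$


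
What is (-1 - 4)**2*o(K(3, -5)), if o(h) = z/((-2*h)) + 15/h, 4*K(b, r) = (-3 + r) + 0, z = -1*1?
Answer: -775/4 ≈ -193.75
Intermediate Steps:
z = -1
K(b, r) = -3/4 + r/4 (K(b, r) = ((-3 + r) + 0)/4 = (-3 + r)/4 = -3/4 + r/4)
o(h) = 31/(2*h) (o(h) = -1/((-2*h)) + 15/h = -(-1)/(2*h) + 15/h = 1/(2*h) + 15/h = 31/(2*h))
(-1 - 4)**2*o(K(3, -5)) = (-1 - 4)**2*(31/(2*(-3/4 + (1/4)*(-5)))) = (-5)**2*(31/(2*(-3/4 - 5/4))) = 25*((31/2)/(-2)) = 25*((31/2)*(-1/2)) = 25*(-31/4) = -775/4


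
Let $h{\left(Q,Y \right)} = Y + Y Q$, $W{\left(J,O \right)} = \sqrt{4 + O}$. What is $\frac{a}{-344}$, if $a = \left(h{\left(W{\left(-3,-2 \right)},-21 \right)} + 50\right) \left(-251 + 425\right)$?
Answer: $- \frac{2523}{172} + \frac{1827 \sqrt{2}}{172} \approx 0.3533$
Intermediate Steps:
$h{\left(Q,Y \right)} = Y + Q Y$
$a = 5046 - 3654 \sqrt{2}$ ($a = \left(- 21 \left(1 + \sqrt{4 - 2}\right) + 50\right) \left(-251 + 425\right) = \left(- 21 \left(1 + \sqrt{2}\right) + 50\right) 174 = \left(\left(-21 - 21 \sqrt{2}\right) + 50\right) 174 = \left(29 - 21 \sqrt{2}\right) 174 = 5046 - 3654 \sqrt{2} \approx -121.54$)
$\frac{a}{-344} = \frac{5046 - 3654 \sqrt{2}}{-344} = \left(5046 - 3654 \sqrt{2}\right) \left(- \frac{1}{344}\right) = - \frac{2523}{172} + \frac{1827 \sqrt{2}}{172}$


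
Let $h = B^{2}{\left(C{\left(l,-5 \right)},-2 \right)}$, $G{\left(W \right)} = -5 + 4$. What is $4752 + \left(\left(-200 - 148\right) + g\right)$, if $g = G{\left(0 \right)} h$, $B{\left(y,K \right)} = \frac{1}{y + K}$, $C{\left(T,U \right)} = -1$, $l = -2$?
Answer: $\frac{39635}{9} \approx 4403.9$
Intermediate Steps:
$B{\left(y,K \right)} = \frac{1}{K + y}$
$G{\left(W \right)} = -1$
$h = \frac{1}{9}$ ($h = \left(\frac{1}{-2 - 1}\right)^{2} = \left(\frac{1}{-3}\right)^{2} = \left(- \frac{1}{3}\right)^{2} = \frac{1}{9} \approx 0.11111$)
$g = - \frac{1}{9}$ ($g = \left(-1\right) \frac{1}{9} = - \frac{1}{9} \approx -0.11111$)
$4752 + \left(\left(-200 - 148\right) + g\right) = 4752 - \frac{3133}{9} = \frac{39635}{9}$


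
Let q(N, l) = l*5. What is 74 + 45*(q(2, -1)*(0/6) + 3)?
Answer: 209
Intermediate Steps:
q(N, l) = 5*l
74 + 45*(q(2, -1)*(0/6) + 3) = 74 + 45*((5*(-1))*(0/6) + 3) = 74 + 45*(-0/6 + 3) = 74 + 45*(-5*0 + 3) = 74 + 45*(0 + 3) = 74 + 45*3 = 74 + 135 = 209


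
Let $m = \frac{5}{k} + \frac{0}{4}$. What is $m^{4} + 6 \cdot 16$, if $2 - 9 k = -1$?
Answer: $50721$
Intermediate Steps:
$k = \frac{1}{3}$ ($k = \frac{2}{9} - - \frac{1}{9} = \frac{2}{9} + \frac{1}{9} = \frac{1}{3} \approx 0.33333$)
$m = 15$ ($m = 5 \frac{1}{\frac{1}{3}} + \frac{0}{4} = 5 \cdot 3 + 0 \cdot \frac{1}{4} = 15 + 0 = 15$)
$m^{4} + 6 \cdot 16 = 15^{4} + 6 \cdot 16 = 50625 + 96 = 50721$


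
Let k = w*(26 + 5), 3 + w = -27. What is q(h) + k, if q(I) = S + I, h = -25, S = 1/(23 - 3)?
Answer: -19099/20 ≈ -954.95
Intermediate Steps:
w = -30 (w = -3 - 27 = -30)
S = 1/20 ≈ 0.050000
k = -930 (k = -30*(26 + 5) = -30*31 = -930)
q(I) = 1/20 + I
q(h) + k = (1/20 - 25) - 930 = -499/20 - 930 = -19099/20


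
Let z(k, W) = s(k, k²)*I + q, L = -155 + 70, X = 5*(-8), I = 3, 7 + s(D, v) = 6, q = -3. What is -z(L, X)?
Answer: 6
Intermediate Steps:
s(D, v) = -1 (s(D, v) = -7 + 6 = -1)
X = -40
L = -85
z(k, W) = -6 (z(k, W) = -1*3 - 3 = -3 - 3 = -6)
-z(L, X) = -1*(-6) = 6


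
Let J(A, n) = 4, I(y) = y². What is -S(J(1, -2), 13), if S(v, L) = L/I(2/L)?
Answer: -2197/4 ≈ -549.25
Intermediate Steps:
S(v, L) = L³/4 (S(v, L) = L/((2/L)²) = L/((4/L²)) = L*(L²/4) = L³/4)
-S(J(1, -2), 13) = -13³/4 = -2197/4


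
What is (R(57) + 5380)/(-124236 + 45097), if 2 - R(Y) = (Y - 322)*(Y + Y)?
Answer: -35592/79139 ≈ -0.44974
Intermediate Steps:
R(Y) = 2 - 2*Y*(-322 + Y) (R(Y) = 2 - (Y - 322)*(Y + Y) = 2 - (-322 + Y)*2*Y = 2 - 2*Y*(-322 + Y))
(R(57) + 5380)/(-124236 + 45097) = ((2 - 2*57² + 644*57) + 5380)/(-124236 + 45097) = ((2 - 2*3249 + 36708) + 5380)/(-79139) = ((2 - 6498 + 36708) + 5380)*(-1/79139) = (30212 + 5380)*(-1/79139) = 35592*(-1/79139) = -35592/79139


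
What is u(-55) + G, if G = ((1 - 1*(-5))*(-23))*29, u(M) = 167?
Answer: -3835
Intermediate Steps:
G = -4002 (G = ((1 + 5)*(-23))*29 = (6*(-23))*29 = -138*29 = -4002)
u(-55) + G = 167 - 4002 = -3835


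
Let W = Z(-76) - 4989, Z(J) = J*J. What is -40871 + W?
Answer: -40084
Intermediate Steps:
Z(J) = J²
W = 787 (W = (-76)² - 4989 = 5776 - 4989 = 787)
-40871 + W = -40871 + 787 = -40084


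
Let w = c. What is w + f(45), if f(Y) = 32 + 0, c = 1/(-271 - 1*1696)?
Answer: 62943/1967 ≈ 31.999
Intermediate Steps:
c = -1/1967 (c = 1/(-271 - 1696) = 1/(-1967) = -1/1967 ≈ -0.00050839)
f(Y) = 32
w = -1/1967 ≈ -0.00050839
w + f(45) = -1/1967 + 32 = 62943/1967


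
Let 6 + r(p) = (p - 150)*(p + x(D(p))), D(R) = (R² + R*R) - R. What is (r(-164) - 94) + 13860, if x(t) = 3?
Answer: 64314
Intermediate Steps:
D(R) = -R + 2*R² (D(R) = (R² + R²) - R = 2*R² - R = -R + 2*R²)
r(p) = -6 + (-150 + p)*(3 + p) (r(p) = -6 + (p - 150)*(p + 3) = -6 + (-150 + p)*(3 + p))
(r(-164) - 94) + 13860 = ((-456 + (-164)² - 147*(-164)) - 94) + 13860 = ((-456 + 26896 + 24108) - 94) + 13860 = (50548 - 94) + 13860 = 50454 + 13860 = 64314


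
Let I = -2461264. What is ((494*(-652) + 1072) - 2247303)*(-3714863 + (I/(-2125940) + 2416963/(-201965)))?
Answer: 6607367429065546115362/692524955 ≈ 9.5410e+12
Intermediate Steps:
((494*(-652) + 1072) - 2247303)*(-3714863 + (I/(-2125940) + 2416963/(-201965))) = ((494*(-652) + 1072) - 2247303)*(-3714863 + (-2461264/(-2125940) + 2416963/(-201965))) = ((-322088 + 1072) - 2247303)*(-3714863 + (-2461264*(-1/2125940) + 2416963*(-1/201965))) = (-321016 - 2247303)*(-3714863 + (615316/531485 - 2416963/201965)) = -2568319*(-3714863 - 232061456823/21468273605) = -2568319*(-79751927350547938/21468273605) = 6607367429065546115362/692524955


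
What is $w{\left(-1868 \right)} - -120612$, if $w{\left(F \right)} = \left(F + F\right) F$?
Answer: $7099460$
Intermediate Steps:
$w{\left(F \right)} = 2 F^{2}$ ($w{\left(F \right)} = 2 F F = 2 F^{2}$)
$w{\left(-1868 \right)} - -120612 = 2 \left(-1868\right)^{2} - -120612 = 2 \cdot 3489424 + 120612 = 6978848 + 120612 = 7099460$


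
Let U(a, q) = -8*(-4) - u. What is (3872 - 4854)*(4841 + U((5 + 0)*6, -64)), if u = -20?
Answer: -4804926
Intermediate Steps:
U(a, q) = 52 (U(a, q) = -8*(-4) - 1*(-20) = 32 + 20 = 52)
(3872 - 4854)*(4841 + U((5 + 0)*6, -64)) = (3872 - 4854)*(4841 + 52) = -982*4893 = -4804926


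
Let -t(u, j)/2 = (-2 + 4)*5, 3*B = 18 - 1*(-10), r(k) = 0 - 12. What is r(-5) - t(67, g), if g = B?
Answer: 8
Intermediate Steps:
r(k) = -12
B = 28/3 (B = (18 - 1*(-10))/3 = (18 + 10)/3 = (⅓)*28 = 28/3 ≈ 9.3333)
g = 28/3 ≈ 9.3333
t(u, j) = -20 (t(u, j) = -2*(-2 + 4)*5 = -4*5 = -2*10 = -20)
r(-5) - t(67, g) = -12 - 1*(-20) = -12 + 20 = 8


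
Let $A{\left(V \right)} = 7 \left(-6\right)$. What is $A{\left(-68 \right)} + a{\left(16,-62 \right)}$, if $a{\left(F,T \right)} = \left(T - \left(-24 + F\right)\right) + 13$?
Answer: $-83$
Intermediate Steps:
$A{\left(V \right)} = -42$
$a{\left(F,T \right)} = 37 + T - F$ ($a{\left(F,T \right)} = \left(24 + T - F\right) + 13 = 37 + T - F$)
$A{\left(-68 \right)} + a{\left(16,-62 \right)} = -42 - 41 = -83$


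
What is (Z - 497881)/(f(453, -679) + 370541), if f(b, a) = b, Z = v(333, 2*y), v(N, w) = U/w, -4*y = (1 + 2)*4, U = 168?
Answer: -497909/370994 ≈ -1.3421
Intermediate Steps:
y = -3 (y = -(1 + 2)*4/4 = -3*4/4 = -¼*12 = -3)
v(N, w) = 168/w
Z = -28 (Z = 168/((2*(-3))) = 168/(-6) = 168*(-⅙) = -28)
(Z - 497881)/(f(453, -679) + 370541) = (-28 - 497881)/(453 + 370541) = -497909/370994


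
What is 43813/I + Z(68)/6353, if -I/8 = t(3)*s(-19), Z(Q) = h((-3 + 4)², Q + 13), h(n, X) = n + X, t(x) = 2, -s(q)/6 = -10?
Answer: -278265269/6098880 ≈ -45.626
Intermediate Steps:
s(q) = 60 (s(q) = -6*(-10) = 60)
h(n, X) = X + n
Z(Q) = 14 + Q (Z(Q) = (Q + 13) + (-3 + 4)² = (13 + Q) + 1² = (13 + Q) + 1 = 14 + Q)
I = -960 (I = -16*60 = -8*120 = -960)
43813/I + Z(68)/6353 = 43813/(-960) + (14 + 68)/6353 = 43813*(-1/960) + 82*(1/6353) = -43813/960 + 82/6353 = -278265269/6098880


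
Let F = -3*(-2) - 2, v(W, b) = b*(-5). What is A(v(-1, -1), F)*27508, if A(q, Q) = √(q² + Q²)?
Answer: 27508*√41 ≈ 1.7614e+5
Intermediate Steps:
v(W, b) = -5*b
F = 4 (F = 6 - 2 = 4)
A(q, Q) = √(Q² + q²)
A(v(-1, -1), F)*27508 = √(4² + (-5*(-1))²)*27508 = √(16 + 5²)*27508 = √(16 + 25)*27508 = √41*27508 = 27508*√41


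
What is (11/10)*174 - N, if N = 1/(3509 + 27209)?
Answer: 29397121/153590 ≈ 191.40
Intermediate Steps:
N = 1/30718 ≈ 3.2554e-5
(11/10)*174 - N = (11/10)*174 - 1*1/30718 = (11*(⅒))*174 - 1/30718 = (11/10)*174 - 1/30718 = 957/5 - 1/30718 = 29397121/153590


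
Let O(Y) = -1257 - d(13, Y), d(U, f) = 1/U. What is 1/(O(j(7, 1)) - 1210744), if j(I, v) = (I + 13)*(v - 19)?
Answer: -13/15756014 ≈ -8.2508e-7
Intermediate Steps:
j(I, v) = (-19 + v)*(13 + I) (j(I, v) = (13 + I)*(-19 + v) = (-19 + v)*(13 + I))
O(Y) = -16342/13 (O(Y) = -1257 - 1/13 = -16342/13)
1/(O(j(7, 1)) - 1210744) = 1/(-16342/13 - 1210744) = 1/(-15756014/13) = -13/15756014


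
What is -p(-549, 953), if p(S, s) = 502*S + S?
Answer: 276147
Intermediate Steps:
p(S, s) = 503*S
-p(-549, 953) = -503*(-549) = -1*(-276147) = 276147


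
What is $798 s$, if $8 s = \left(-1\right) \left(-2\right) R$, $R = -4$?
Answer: $-798$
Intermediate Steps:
$s = -1$ ($s = \frac{\left(-1\right) \left(-2\right) \left(-4\right)}{8} = \frac{2 \left(-4\right)}{8} = \frac{1}{8} \left(-8\right) = -1$)
$798 s = 798 \left(-1\right) = -798$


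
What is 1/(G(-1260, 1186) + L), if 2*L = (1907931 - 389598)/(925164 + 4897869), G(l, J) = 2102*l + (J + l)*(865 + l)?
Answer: -3882022/10168140898269 ≈ -3.8178e-7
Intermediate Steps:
G(l, J) = 2102*l + (865 + l)*(J + l)
L = 506111/3882022 (L = ((1907931 - 389598)/(925164 + 4897869))/2 = (1518333/5823033)/2 = (1518333*(1/5823033))/2 = (½)*(506111/1941011) = 506111/3882022 ≈ 0.13037)
1/(G(-1260, 1186) + L) = 1/(((-1260)² + 865*1186 + 2967*(-1260) + 1186*(-1260)) + 506111/3882022) = 1/((1587600 + 1025890 - 3738420 - 1494360) + 506111/3882022) = 1/(-2619290 + 506111/3882022) = 1/(-10168140898269/3882022) = -3882022/10168140898269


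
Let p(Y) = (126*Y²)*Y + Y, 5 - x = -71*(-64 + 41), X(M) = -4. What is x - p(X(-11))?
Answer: 6440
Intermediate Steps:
x = -1628 (x = 5 - (-71)*(-64 + 41) = 5 - (-71)*(-23) = 5 - 1*1633 = 5 - 1633 = -1628)
p(Y) = Y + 126*Y³ (p(Y) = 126*Y³ + Y = Y + 126*Y³)
x - p(X(-11)) = -1628 - (-4 + 126*(-4)³) = -1628 - (-4 + 126*(-64)) = -1628 - (-4 - 8064) = -1628 - 1*(-8068) = -1628 + 8068 = 6440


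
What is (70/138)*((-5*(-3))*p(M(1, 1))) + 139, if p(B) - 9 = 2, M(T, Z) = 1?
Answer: 5122/23 ≈ 222.70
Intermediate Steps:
p(B) = 11 (p(B) = 9 + 2 = 11)
(70/138)*((-5*(-3))*p(M(1, 1))) + 139 = (70/138)*(-5*(-3)*11) + 139 = (70*(1/138))*(15*11) + 139 = (35/69)*165 + 139 = 1925/23 + 139 = 5122/23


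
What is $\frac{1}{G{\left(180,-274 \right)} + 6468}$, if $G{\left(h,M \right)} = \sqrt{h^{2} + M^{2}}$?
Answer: $\frac{1617}{10431887} - \frac{\sqrt{26869}}{20863774} \approx 0.00014715$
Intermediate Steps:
$G{\left(h,M \right)} = \sqrt{M^{2} + h^{2}}$
$\frac{1}{G{\left(180,-274 \right)} + 6468} = \frac{1}{\sqrt{\left(-274\right)^{2} + 180^{2}} + 6468} = \frac{1}{\sqrt{75076 + 32400} + 6468} = \frac{1}{\sqrt{107476} + 6468} = \frac{1}{2 \sqrt{26869} + 6468} = \frac{1}{6468 + 2 \sqrt{26869}}$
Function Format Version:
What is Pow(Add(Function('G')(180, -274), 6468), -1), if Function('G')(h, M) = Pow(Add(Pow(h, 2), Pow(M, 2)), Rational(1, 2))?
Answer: Add(Rational(1617, 10431887), Mul(Rational(-1, 20863774), Pow(26869, Rational(1, 2)))) ≈ 0.00014715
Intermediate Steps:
Function('G')(h, M) = Pow(Add(Pow(M, 2), Pow(h, 2)), Rational(1, 2))
Pow(Add(Function('G')(180, -274), 6468), -1) = Pow(Add(Pow(Add(Pow(-274, 2), Pow(180, 2)), Rational(1, 2)), 6468), -1) = Pow(Add(Pow(Add(75076, 32400), Rational(1, 2)), 6468), -1) = Pow(Add(Pow(107476, Rational(1, 2)), 6468), -1) = Pow(Add(Mul(2, Pow(26869, Rational(1, 2))), 6468), -1) = Pow(Add(6468, Mul(2, Pow(26869, Rational(1, 2)))), -1)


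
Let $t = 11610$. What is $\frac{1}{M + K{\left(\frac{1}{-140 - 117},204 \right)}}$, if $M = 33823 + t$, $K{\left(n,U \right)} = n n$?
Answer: $\frac{66049}{3000804218} \approx 2.201 \cdot 10^{-5}$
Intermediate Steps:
$K{\left(n,U \right)} = n^{2}$
$M = 45433$ ($M = 33823 + 11610 = 45433$)
$\frac{1}{M + K{\left(\frac{1}{-140 - 117},204 \right)}} = \frac{1}{45433 + \left(\frac{1}{-140 - 117}\right)^{2}} = \frac{1}{45433 + \left(\frac{1}{-257}\right)^{2}} = \frac{1}{45433 + \left(- \frac{1}{257}\right)^{2}} = \frac{1}{45433 + \frac{1}{66049}} = \frac{1}{\frac{3000804218}{66049}} = \frac{66049}{3000804218}$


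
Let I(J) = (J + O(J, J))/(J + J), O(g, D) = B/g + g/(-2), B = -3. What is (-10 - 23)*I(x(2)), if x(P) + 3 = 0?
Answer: -11/4 ≈ -2.7500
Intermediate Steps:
x(P) = -3 (x(P) = -3 + 0 = -3)
O(g, D) = -3/g - g/2 (O(g, D) = -3/g + g/(-2) = -3/g + g*(-1/2) = -3/g - g/2)
I(J) = (J/2 - 3/J)/(2*J) (I(J) = (J + (-3/J - J/2))/(J + J) = (J/2 - 3/J)/((2*J)) = (J/2 - 3/J)*(1/(2*J)) = (J/2 - 3/J)/(2*J))
(-10 - 23)*I(x(2)) = (-10 - 23)*((1/4)*(-6 + (-3)**2)/(-3)**2) = -33*(-6 + 9)/(4*9) = -33*3/(4*9) = -33*1/12 = -11/4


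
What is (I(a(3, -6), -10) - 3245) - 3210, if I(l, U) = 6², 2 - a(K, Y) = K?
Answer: -6419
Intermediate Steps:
a(K, Y) = 2 - K
I(l, U) = 36
(I(a(3, -6), -10) - 3245) - 3210 = (36 - 3245) - 3210 = -3209 - 3210 = -6419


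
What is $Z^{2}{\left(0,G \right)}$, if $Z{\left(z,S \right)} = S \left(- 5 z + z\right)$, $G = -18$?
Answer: $0$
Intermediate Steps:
$Z{\left(z,S \right)} = - 4 S z$ ($Z{\left(z,S \right)} = S \left(- 4 z\right) = - 4 S z$)
$Z^{2}{\left(0,G \right)} = \left(\left(-4\right) \left(-18\right) 0\right)^{2} = 0^{2} = 0$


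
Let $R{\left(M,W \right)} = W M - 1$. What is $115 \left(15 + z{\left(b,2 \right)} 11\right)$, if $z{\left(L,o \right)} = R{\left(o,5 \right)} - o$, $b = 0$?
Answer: $10580$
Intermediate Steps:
$R{\left(M,W \right)} = -1 + M W$ ($R{\left(M,W \right)} = M W - 1 = -1 + M W$)
$z{\left(L,o \right)} = -1 + 4 o$ ($z{\left(L,o \right)} = \left(-1 + o 5\right) - o = \left(-1 + 5 o\right) - o = -1 + 4 o$)
$115 \left(15 + z{\left(b,2 \right)} 11\right) = 115 \left(15 + \left(-1 + 4 \cdot 2\right) 11\right) = 115 \left(15 + \left(-1 + 8\right) 11\right) = 115 \left(15 + 7 \cdot 11\right) = 115 \left(15 + 77\right) = 115 \cdot 92 = 10580$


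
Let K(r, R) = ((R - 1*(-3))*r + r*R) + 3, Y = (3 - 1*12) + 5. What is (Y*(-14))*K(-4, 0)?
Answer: -504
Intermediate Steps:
Y = -4 (Y = (3 - 12) + 5 = -9 + 5 = -4)
K(r, R) = 3 + R*r + r*(3 + R) (K(r, R) = ((R + 3)*r + R*r) + 3 = ((3 + R)*r + R*r) + 3 = (r*(3 + R) + R*r) + 3 = (R*r + r*(3 + R)) + 3 = 3 + R*r + r*(3 + R))
(Y*(-14))*K(-4, 0) = (-4*(-14))*(3 + 3*(-4) + 2*0*(-4)) = 56*(3 - 12 + 0) = 56*(-9) = -504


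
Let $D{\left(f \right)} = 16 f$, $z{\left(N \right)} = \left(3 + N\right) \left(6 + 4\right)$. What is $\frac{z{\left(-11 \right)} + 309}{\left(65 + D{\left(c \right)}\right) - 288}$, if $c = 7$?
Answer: $- \frac{229}{111} \approx -2.0631$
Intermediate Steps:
$z{\left(N \right)} = 30 + 10 N$ ($z{\left(N \right)} = \left(3 + N\right) 10 = 30 + 10 N$)
$\frac{z{\left(-11 \right)} + 309}{\left(65 + D{\left(c \right)}\right) - 288} = \frac{\left(30 + 10 \left(-11\right)\right) + 309}{\left(65 + 16 \cdot 7\right) - 288} = \frac{\left(30 - 110\right) + 309}{\left(65 + 112\right) - 288} = \frac{-80 + 309}{177 - 288} = \frac{229}{-111} = 229 \left(- \frac{1}{111}\right) = - \frac{229}{111}$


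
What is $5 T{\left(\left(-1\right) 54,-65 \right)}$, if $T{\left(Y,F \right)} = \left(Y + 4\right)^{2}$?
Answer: $12500$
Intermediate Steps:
$T{\left(Y,F \right)} = \left(4 + Y\right)^{2}$
$5 T{\left(\left(-1\right) 54,-65 \right)} = 5 \left(4 - 54\right)^{2} = 5 \left(-50\right)^{2} = 5 \cdot 2500 = 12500$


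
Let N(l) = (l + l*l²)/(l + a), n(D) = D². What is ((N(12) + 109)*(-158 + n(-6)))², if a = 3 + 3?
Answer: 5666175076/9 ≈ 6.2957e+8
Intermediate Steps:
a = 6
N(l) = (l + l³)/(6 + l) (N(l) = (l + l*l²)/(l + 6) = (l + l³)/(6 + l))
((N(12) + 109)*(-158 + n(-6)))² = (((12 + 12³)/(6 + 12) + 109)*(-158 + (-6)²))² = (((12 + 1728)/18 + 109)*(-158 + 36))² = (((1/18)*1740 + 109)*(-122))² = ((290/3 + 109)*(-122))² = ((617/3)*(-122))² = (-75274/3)² = 5666175076/9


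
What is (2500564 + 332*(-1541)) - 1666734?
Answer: 322218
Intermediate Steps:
(2500564 + 332*(-1541)) - 1666734 = (2500564 - 511612) - 1666734 = 1988952 - 1666734 = 322218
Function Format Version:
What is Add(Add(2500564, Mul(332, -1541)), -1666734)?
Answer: 322218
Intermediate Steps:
Add(Add(2500564, Mul(332, -1541)), -1666734) = Add(Add(2500564, -511612), -1666734) = Add(1988952, -1666734) = 322218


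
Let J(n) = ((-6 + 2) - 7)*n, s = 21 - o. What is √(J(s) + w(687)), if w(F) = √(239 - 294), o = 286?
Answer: √(2915 + I*√55) ≈ 53.991 + 0.06868*I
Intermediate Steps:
s = -265 (s = 21 - 1*286 = 21 - 286 = -265)
w(F) = I*√55 (w(F) = √(-55) = I*√55)
J(n) = -11*n (J(n) = (-4 - 7)*n = -11*n)
√(J(s) + w(687)) = √(-11*(-265) + I*√55) = √(2915 + I*√55)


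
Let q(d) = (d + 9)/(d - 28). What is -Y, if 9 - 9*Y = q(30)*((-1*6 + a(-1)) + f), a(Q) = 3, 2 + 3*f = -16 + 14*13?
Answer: 1997/18 ≈ 110.94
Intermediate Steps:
f = 164/3 (f = -2/3 + (-16 + 14*13)/3 = -2/3 + (-16 + 182)/3 = -2/3 + (1/3)*166 = -2/3 + 166/3 = 164/3 ≈ 54.667)
q(d) = (9 + d)/(-28 + d)
Y = -1997/18 (Y = 1 - (9 + 30)/(-28 + 30)*((-1*6 + 3) + 164/3)/9 = 1 - 39/2*((-6 + 3) + 164/3)/9 = 1 - (1/2)*39*(-3 + 164/3)/9 = 1 - 13*155/(6*3) = 1 - 1/9*2015/2 = 1 - 2015/18 = -1997/18 ≈ -110.94)
-Y = -1*(-1997/18) = 1997/18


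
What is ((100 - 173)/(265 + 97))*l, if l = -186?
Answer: 6789/181 ≈ 37.508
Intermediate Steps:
((100 - 173)/(265 + 97))*l = ((100 - 173)/(265 + 97))*(-186) = -73/362*(-186) = 6789/181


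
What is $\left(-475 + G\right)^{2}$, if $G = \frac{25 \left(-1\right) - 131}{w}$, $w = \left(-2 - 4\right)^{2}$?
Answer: $\frac{2067844}{9} \approx 2.2976 \cdot 10^{5}$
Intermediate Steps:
$w = 36$ ($w = \left(-6\right)^{2} = 36$)
$G = - \frac{13}{3}$ ($G = \frac{25 \left(-1\right) - 131}{36} = \left(-25 - 131\right) \frac{1}{36} = \left(-156\right) \frac{1}{36} = - \frac{13}{3} \approx -4.3333$)
$\left(-475 + G\right)^{2} = \left(-475 - \frac{13}{3}\right)^{2} = \left(- \frac{1438}{3}\right)^{2} = \frac{2067844}{9}$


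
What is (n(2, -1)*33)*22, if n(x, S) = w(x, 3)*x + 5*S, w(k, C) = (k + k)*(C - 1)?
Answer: 7986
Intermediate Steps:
w(k, C) = 2*k*(-1 + C) (w(k, C) = (2*k)*(-1 + C) = 2*k*(-1 + C))
n(x, S) = 4*x² + 5*S (n(x, S) = (2*x*(-1 + 3))*x + 5*S = (2*x*2)*x + 5*S = (4*x)*x + 5*S = 4*x² + 5*S)
(n(2, -1)*33)*22 = ((4*2² + 5*(-1))*33)*22 = ((4*4 - 5)*33)*22 = ((16 - 5)*33)*22 = (11*33)*22 = 363*22 = 7986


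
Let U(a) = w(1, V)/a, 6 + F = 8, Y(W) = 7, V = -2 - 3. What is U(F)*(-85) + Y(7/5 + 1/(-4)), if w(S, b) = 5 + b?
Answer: 7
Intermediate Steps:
V = -5
F = 2 (F = -6 + 8 = 2)
U(a) = 0 (U(a) = (5 - 5)/a = 0/a = 0)
U(F)*(-85) + Y(7/5 + 1/(-4)) = 0*(-85) + 7 = 0 + 7 = 7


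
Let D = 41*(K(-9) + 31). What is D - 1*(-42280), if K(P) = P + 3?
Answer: 43305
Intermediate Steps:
K(P) = 3 + P
D = 1025 (D = 41*((3 - 9) + 31) = 41*(-6 + 31) = 41*25 = 1025)
D - 1*(-42280) = 1025 - 1*(-42280) = 1025 + 42280 = 43305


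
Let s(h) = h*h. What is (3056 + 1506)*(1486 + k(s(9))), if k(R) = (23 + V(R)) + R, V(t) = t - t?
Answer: 7253580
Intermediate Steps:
V(t) = 0
s(h) = h²
k(R) = 23 + R (k(R) = (23 + 0) + R = 23 + R)
(3056 + 1506)*(1486 + k(s(9))) = (3056 + 1506)*(1486 + (23 + 9²)) = 4562*(1486 + (23 + 81)) = 4562*(1486 + 104) = 4562*1590 = 7253580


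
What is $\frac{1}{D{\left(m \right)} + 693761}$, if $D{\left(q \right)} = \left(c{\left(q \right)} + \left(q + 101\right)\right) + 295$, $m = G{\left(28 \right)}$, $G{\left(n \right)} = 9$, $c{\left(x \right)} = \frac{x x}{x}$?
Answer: $\frac{1}{694175} \approx 1.4406 \cdot 10^{-6}$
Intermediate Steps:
$c{\left(x \right)} = x$ ($c{\left(x \right)} = \frac{x^{2}}{x} = x$)
$m = 9$
$D{\left(q \right)} = 396 + 2 q$ ($D{\left(q \right)} = \left(q + \left(q + 101\right)\right) + 295 = \left(q + \left(101 + q\right)\right) + 295 = \left(101 + 2 q\right) + 295 = 396 + 2 q$)
$\frac{1}{D{\left(m \right)} + 693761} = \frac{1}{\left(396 + 2 \cdot 9\right) + 693761} = \frac{1}{\left(396 + 18\right) + 693761} = \frac{1}{414 + 693761} = \frac{1}{694175}$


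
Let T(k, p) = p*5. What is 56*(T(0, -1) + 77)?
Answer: 4032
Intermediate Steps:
T(k, p) = 5*p
56*(T(0, -1) + 77) = 56*(5*(-1) + 77) = 56*(-5 + 77) = 56*72 = 4032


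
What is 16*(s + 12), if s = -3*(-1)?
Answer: 240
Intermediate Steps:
s = 3
16*(s + 12) = 16*(3 + 12) = 16*15 = 240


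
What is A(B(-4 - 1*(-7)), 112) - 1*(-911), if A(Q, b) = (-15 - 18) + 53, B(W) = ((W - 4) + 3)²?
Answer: 931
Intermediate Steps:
B(W) = (-1 + W)² (B(W) = ((-4 + W) + 3)² = (-1 + W)²)
A(Q, b) = 20 (A(Q, b) = -33 + 53 = 20)
A(B(-4 - 1*(-7)), 112) - 1*(-911) = 20 - 1*(-911) = 20 + 911 = 931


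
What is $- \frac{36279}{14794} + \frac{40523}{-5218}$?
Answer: $- \frac{197200271}{19298773} \approx -10.218$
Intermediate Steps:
$- \frac{36279}{14794} + \frac{40523}{-5218} = \left(-36279\right) \frac{1}{14794} + 40523 \left(- \frac{1}{5218}\right) = - \frac{36279}{14794} - \frac{40523}{5218} = - \frac{197200271}{19298773}$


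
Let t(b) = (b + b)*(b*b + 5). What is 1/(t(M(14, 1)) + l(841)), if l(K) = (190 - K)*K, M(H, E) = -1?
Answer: -1/547503 ≈ -1.8265e-6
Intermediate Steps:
l(K) = K*(190 - K)
t(b) = 2*b*(5 + b²) (t(b) = (2*b)*(b² + 5) = (2*b)*(5 + b²) = 2*b*(5 + b²))
1/(t(M(14, 1)) + l(841)) = 1/(2*(-1)*(5 + (-1)²) + 841*(190 - 1*841)) = 1/(2*(-1)*(5 + 1) + 841*(190 - 841)) = 1/(2*(-1)*6 + 841*(-651)) = 1/(-12 - 547491) = 1/(-547503) = -1/547503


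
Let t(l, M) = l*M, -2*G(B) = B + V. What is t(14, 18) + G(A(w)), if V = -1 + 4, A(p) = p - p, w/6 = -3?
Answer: 501/2 ≈ 250.50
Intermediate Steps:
w = -18 (w = 6*(-3) = -18)
A(p) = 0
V = 3
G(B) = -3/2 - B/2 (G(B) = -(B + 3)/2 = -(3 + B)/2 = -3/2 - B/2)
t(l, M) = M*l
t(14, 18) + G(A(w)) = 18*14 + (-3/2 - 1/2*0) = 252 + (-3/2 + 0) = 252 - 3/2 = 501/2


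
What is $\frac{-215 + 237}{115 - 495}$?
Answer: $- \frac{11}{190} \approx -0.057895$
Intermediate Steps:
$\frac{-215 + 237}{115 - 495} = \frac{22}{-380} = 22 \left(- \frac{1}{380}\right) = - \frac{11}{190}$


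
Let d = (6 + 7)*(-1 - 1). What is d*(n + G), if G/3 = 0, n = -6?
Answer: 156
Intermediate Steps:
G = 0 (G = 3*0 = 0)
d = -26 (d = 13*(-2) = -26)
d*(n + G) = -26*(-6 + 0) = -26*(-6) = 156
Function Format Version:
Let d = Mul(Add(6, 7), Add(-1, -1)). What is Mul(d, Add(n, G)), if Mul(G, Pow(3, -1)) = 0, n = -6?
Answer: 156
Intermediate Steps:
G = 0 (G = Mul(3, 0) = 0)
d = -26 (d = Mul(13, -2) = -26)
Mul(d, Add(n, G)) = Mul(-26, Add(-6, 0)) = Mul(-26, -6) = 156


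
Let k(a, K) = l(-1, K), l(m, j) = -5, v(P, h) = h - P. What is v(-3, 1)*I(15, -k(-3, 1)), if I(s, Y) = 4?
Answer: 16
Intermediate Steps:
k(a, K) = -5
v(-3, 1)*I(15, -k(-3, 1)) = (1 - 1*(-3))*4 = (1 + 3)*4 = 4*4 = 16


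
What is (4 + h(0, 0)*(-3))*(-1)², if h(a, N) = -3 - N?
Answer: 13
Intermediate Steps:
(4 + h(0, 0)*(-3))*(-1)² = (4 + (-3 - 1*0)*(-3))*(-1)² = (4 + (-3 + 0)*(-3))*1 = (4 - 3*(-3))*1 = (4 + 9)*1 = 13*1 = 13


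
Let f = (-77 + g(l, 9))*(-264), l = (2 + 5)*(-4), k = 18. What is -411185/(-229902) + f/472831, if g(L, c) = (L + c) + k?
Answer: 199155156719/108704792562 ≈ 1.8321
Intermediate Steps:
l = -28 (l = 7*(-4) = -28)
g(L, c) = 18 + L + c (g(L, c) = (L + c) + 18 = 18 + L + c)
f = 20592 (f = (-77 + (18 - 28 + 9))*(-264) = (-77 - 1)*(-264) = -78*(-264) = 20592)
-411185/(-229902) + f/472831 = -411185/(-229902) + 20592/472831 = -411185*(-1/229902) + 20592*(1/472831) = 411185/229902 + 20592/472831 = 199155156719/108704792562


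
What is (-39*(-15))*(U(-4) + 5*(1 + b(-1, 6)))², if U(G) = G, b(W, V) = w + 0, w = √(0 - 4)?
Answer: -57915 + 11700*I ≈ -57915.0 + 11700.0*I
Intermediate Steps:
w = 2*I (w = √(-4) = 2*I ≈ 2.0*I)
b(W, V) = 2*I (b(W, V) = 2*I + 0 = 2*I)
(-39*(-15))*(U(-4) + 5*(1 + b(-1, 6)))² = (-39*(-15))*(-4 + 5*(1 + 2*I))² = 585*(-4 + (5 + 10*I))² = 585*(1 + 10*I)²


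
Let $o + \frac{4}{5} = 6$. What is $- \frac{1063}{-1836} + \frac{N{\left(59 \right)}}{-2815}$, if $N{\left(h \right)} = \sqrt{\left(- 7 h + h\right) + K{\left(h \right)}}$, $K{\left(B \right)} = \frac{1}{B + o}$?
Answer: $\frac{1063}{1836} - \frac{i \sqrt{36474909}}{903615} \approx 0.57898 - 0.0066836 i$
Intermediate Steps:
$o = \frac{26}{5}$ ($o = - \frac{4}{5} + 6 = \frac{26}{5} \approx 5.2$)
$K{\left(B \right)} = \frac{1}{\frac{26}{5} + B}$ ($K{\left(B \right)} = \frac{1}{B + \frac{26}{5}} = \frac{1}{\frac{26}{5} + B}$)
$N{\left(h \right)} = \sqrt{- 6 h + \frac{5}{26 + 5 h}}$ ($N{\left(h \right)} = \sqrt{\left(- 7 h + h\right) + \frac{5}{26 + 5 h}} = \sqrt{- 6 h + \frac{5}{26 + 5 h}}$)
$- \frac{1063}{-1836} + \frac{N{\left(59 \right)}}{-2815} = - \frac{1063}{-1836} + \frac{\sqrt{\frac{5 - 354 \left(26 + 5 \cdot 59\right)}{26 + 5 \cdot 59}}}{-2815} = \left(-1063\right) \left(- \frac{1}{1836}\right) + \sqrt{\frac{5 - 354 \left(26 + 295\right)}{26 + 295}} \left(- \frac{1}{2815}\right) = \frac{1063}{1836} + \sqrt{\frac{5 - 354 \cdot 321}{321}} \left(- \frac{1}{2815}\right) = \frac{1063}{1836} + \sqrt{\frac{5 - 113634}{321}} \left(- \frac{1}{2815}\right) = \frac{1063}{1836} + \sqrt{\frac{1}{321} \left(-113629\right)} \left(- \frac{1}{2815}\right) = \frac{1063}{1836} + \sqrt{- \frac{113629}{321}} \left(- \frac{1}{2815}\right) = \frac{1063}{1836} + \frac{i \sqrt{36474909}}{321} \left(- \frac{1}{2815}\right) = \frac{1063}{1836} - \frac{i \sqrt{36474909}}{903615}$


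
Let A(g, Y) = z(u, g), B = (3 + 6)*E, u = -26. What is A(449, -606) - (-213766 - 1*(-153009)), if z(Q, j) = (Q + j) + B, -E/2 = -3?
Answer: 61234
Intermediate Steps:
E = 6 (E = -2*(-3) = 6)
B = 54 (B = (3 + 6)*6 = 9*6 = 54)
z(Q, j) = 54 + Q + j (z(Q, j) = (Q + j) + 54 = 54 + Q + j)
A(g, Y) = 28 + g (A(g, Y) = 54 - 26 + g = 28 + g)
A(449, -606) - (-213766 - 1*(-153009)) = (28 + 449) - (-213766 - 1*(-153009)) = 477 - (-213766 + 153009) = 477 - 1*(-60757) = 477 + 60757 = 61234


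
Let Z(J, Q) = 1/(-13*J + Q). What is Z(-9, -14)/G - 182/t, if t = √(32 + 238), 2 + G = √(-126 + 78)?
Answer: -1/2678 - 91*√30/45 - I*√3/1339 ≈ -11.077 - 0.0012935*I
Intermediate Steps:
Z(J, Q) = 1/(Q - 13*J)
G = -2 + 4*I*√3 (G = -2 + √(-126 + 78) = -2 + √(-48) = -2 + 4*I*√3 ≈ -2.0 + 6.9282*I)
t = 3*√30 (t = √270 = 3*√30 ≈ 16.432)
Z(-9, -14)/G - 182/t = (-1/(-1*(-14) + 13*(-9)))/(-2 + 4*I*√3) - 182*√30/90 = (-1/(14 - 117))/(-2 + 4*I*√3) - 91*√30/45 = (-1/(-103))/(-2 + 4*I*√3) - 91*√30/45 = (-1*(-1/103))/(-2 + 4*I*√3) - 91*√30/45 = 1/(103*(-2 + 4*I*√3)) - 91*√30/45 = -91*√30/45 + 1/(103*(-2 + 4*I*√3))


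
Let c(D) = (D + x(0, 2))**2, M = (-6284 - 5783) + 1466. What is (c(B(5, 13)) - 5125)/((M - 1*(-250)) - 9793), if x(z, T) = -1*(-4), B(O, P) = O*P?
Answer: 91/5036 ≈ 0.018070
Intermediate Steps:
x(z, T) = 4
M = -10601 (M = -12067 + 1466 = -10601)
c(D) = (4 + D)**2 (c(D) = (D + 4)**2 = (4 + D)**2)
(c(B(5, 13)) - 5125)/((M - 1*(-250)) - 9793) = ((4 + 5*13)**2 - 5125)/((-10601 - 1*(-250)) - 9793) = ((4 + 65)**2 - 5125)/((-10601 + 250) - 9793) = (69**2 - 5125)/(-10351 - 9793) = (4761 - 5125)/(-20144) = -364*(-1/20144) = 91/5036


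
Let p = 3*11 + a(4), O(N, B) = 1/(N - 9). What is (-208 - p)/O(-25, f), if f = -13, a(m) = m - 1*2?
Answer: 8262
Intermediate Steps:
a(m) = -2 + m (a(m) = m - 2 = -2 + m)
O(N, B) = 1/(-9 + N)
p = 35 (p = 3*11 + (-2 + 4) = 33 + 2 = 35)
(-208 - p)/O(-25, f) = (-208 - 1*35)/(1/(-9 - 25)) = (-208 - 35)/(1/(-34)) = -243/(-1/34) = -243*(-34) = 8262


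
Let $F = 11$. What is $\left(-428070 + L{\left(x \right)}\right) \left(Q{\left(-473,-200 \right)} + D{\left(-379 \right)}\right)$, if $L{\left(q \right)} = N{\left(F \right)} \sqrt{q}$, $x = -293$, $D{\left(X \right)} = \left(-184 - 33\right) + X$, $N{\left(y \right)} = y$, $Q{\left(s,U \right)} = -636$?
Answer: $527382240 - 13552 i \sqrt{293} \approx 5.2738 \cdot 10^{8} - 2.3197 \cdot 10^{5} i$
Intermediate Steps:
$D{\left(X \right)} = -217 + X$
$L{\left(q \right)} = 11 \sqrt{q}$
$\left(-428070 + L{\left(x \right)}\right) \left(Q{\left(-473,-200 \right)} + D{\left(-379 \right)}\right) = \left(-428070 + 11 \sqrt{-293}\right) \left(-636 - 596\right) = \left(-428070 + 11 i \sqrt{293}\right) \left(-636 - 596\right) = \left(-428070 + 11 i \sqrt{293}\right) \left(-1232\right) = 527382240 - 13552 i \sqrt{293}$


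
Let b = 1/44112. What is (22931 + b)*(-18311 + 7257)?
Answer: -5590738872871/22056 ≈ -2.5348e+8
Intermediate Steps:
b = 1/44112 ≈ 2.2670e-5
(22931 + b)*(-18311 + 7257) = (22931 + 1/44112)*(-18311 + 7257) = (1011532273/44112)*(-11054) = -5590738872871/22056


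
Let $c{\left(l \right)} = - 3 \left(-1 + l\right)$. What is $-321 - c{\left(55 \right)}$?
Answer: $-159$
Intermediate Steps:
$c{\left(l \right)} = 3 - 3 l$
$-321 - c{\left(55 \right)} = -321 - \left(3 - 165\right) = -321 - -162 = -321 + 162 = -159$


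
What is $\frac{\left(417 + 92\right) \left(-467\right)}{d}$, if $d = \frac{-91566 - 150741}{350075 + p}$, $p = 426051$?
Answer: $\frac{14191344506}{18639} \approx 7.6138 \cdot 10^{5}$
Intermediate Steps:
$d = - \frac{18639}{59702}$ ($d = \frac{-91566 - 150741}{350075 + 426051} = - \frac{242307}{776126} = \left(-242307\right) \frac{1}{776126} = - \frac{18639}{59702} \approx -0.3122$)
$\frac{\left(417 + 92\right) \left(-467\right)}{d} = \frac{\left(417 + 92\right) \left(-467\right)}{- \frac{18639}{59702}} = 509 \left(-467\right) \left(- \frac{59702}{18639}\right) = \left(-237703\right) \left(- \frac{59702}{18639}\right) = \frac{14191344506}{18639}$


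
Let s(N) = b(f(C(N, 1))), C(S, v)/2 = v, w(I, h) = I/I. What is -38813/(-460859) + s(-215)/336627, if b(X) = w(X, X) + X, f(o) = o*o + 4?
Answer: 1452183498/17237509177 ≈ 0.084246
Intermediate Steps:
w(I, h) = 1
C(S, v) = 2*v
f(o) = 4 + o**2 (f(o) = o**2 + 4 = 4 + o**2)
b(X) = 1 + X
s(N) = 9 (s(N) = 1 + (4 + (2*1)**2) = 1 + (4 + 2**2) = 1 + (4 + 4) = 1 + 8 = 9)
-38813/(-460859) + s(-215)/336627 = -38813/(-460859) + 9/336627 = -38813*(-1/460859) + 9*(1/336627) = 38813/460859 + 1/37403 = 1452183498/17237509177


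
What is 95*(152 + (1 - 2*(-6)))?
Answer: 15675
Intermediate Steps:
95*(152 + (1 - 2*(-6))) = 95*(152 + (1 + 12)) = 95*(152 + 13) = 95*165 = 15675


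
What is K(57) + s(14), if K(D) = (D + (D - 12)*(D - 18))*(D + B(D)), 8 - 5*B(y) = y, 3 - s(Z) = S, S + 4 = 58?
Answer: 427377/5 ≈ 85475.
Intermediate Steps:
S = 54 (S = -4 + 58 = 54)
s(Z) = -51 (s(Z) = 3 - 1*54 = 3 - 54 = -51)
B(y) = 8/5 - y/5
K(D) = (8/5 + 4*D/5)*(D + (-18 + D)*(-12 + D)) (K(D) = (D + (D - 12)*(D - 18))*(D + (8/5 - D/5)) = (D + (-12 + D)*(-18 + D))*(8/5 + 4*D/5) = (D + (-18 + D)*(-12 + D))*(8/5 + 4*D/5) = (8/5 + 4*D/5)*(D + (-18 + D)*(-12 + D)))
K(57) + s(14) = (1728/5 - 108/5*57² + (⅘)*57³ + (632/5)*57) - 51 = (1728/5 - 108/5*3249 + (⅘)*185193 + 36024/5) - 51 = (1728/5 - 350892/5 + 740772/5 + 36024/5) - 51 = 427632/5 - 51 = 427377/5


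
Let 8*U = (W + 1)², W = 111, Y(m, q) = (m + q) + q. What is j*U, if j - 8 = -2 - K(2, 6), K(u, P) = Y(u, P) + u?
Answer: -15680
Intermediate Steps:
Y(m, q) = m + 2*q
K(u, P) = 2*P + 2*u (K(u, P) = (u + 2*P) + u = 2*P + 2*u)
U = 1568 (U = (111 + 1)²/8 = (⅛)*112² = (⅛)*12544 = 1568)
j = -10 (j = 8 + (-2 - (2*6 + 2*2)) = 8 + (-2 - (12 + 4)) = 8 + (-2 - 1*16) = 8 + (-2 - 16) = 8 - 18 = -10)
j*U = -10*1568 = -15680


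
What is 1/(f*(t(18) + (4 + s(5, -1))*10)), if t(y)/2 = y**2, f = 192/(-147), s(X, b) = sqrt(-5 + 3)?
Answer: -2107/1894176 + 245*I*sqrt(2)/15153408 ≈ -0.0011124 + 2.2865e-5*I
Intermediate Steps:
s(X, b) = I*sqrt(2) (s(X, b) = sqrt(-2) = I*sqrt(2))
f = -64/49 (f = 192*(-1/147) = -64/49 ≈ -1.3061)
t(y) = 2*y**2
1/(f*(t(18) + (4 + s(5, -1))*10)) = 1/(-64*(2*18**2 + (4 + I*sqrt(2))*10)/49) = 1/(-64*(2*324 + (40 + 10*I*sqrt(2)))/49) = 1/(-64*(648 + (40 + 10*I*sqrt(2)))/49) = 1/(-64*(688 + 10*I*sqrt(2))/49) = 1/(-44032/49 - 640*I*sqrt(2)/49)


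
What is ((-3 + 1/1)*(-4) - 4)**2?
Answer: 16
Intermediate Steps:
((-3 + 1/1)*(-4) - 4)**2 = ((-3 + 1)*(-4) - 4)**2 = (-2*(-4) - 4)**2 = (8 - 4)**2 = 4**2 = 16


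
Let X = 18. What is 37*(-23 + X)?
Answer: -185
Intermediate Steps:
37*(-23 + X) = 37*(-23 + 18) = 37*(-5) = -185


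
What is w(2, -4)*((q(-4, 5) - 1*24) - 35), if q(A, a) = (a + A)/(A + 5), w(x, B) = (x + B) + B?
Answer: 348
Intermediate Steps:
w(x, B) = x + 2*B (w(x, B) = (B + x) + B = x + 2*B)
q(A, a) = (A + a)/(5 + A)
w(2, -4)*((q(-4, 5) - 1*24) - 35) = (2 + 2*(-4))*(((-4 + 5)/(5 - 4) - 1*24) - 35) = (2 - 8)*((1/1 - 24) - 35) = -6*((1*1 - 24) - 35) = -6*((1 - 24) - 35) = -6*(-23 - 35) = -6*(-58) = 348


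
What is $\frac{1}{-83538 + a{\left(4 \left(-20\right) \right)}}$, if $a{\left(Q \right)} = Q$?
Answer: $- \frac{1}{83618} \approx -1.1959 \cdot 10^{-5}$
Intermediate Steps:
$\frac{1}{-83538 + a{\left(4 \left(-20\right) \right)}} = \frac{1}{-83538 + 4 \left(-20\right)} = \frac{1}{-83538 - 80} = \frac{1}{-83618} = - \frac{1}{83618}$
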